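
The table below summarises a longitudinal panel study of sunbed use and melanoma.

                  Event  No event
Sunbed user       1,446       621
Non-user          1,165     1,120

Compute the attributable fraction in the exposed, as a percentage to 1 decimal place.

27.1

Cells: a = 1446, b = 621, c = 1165, d = 1120.
Risk in exposed = 1446/2067 = 0.69956; risk in unexposed = 1165/2285 = 0.50985.
RR = 0.69956/0.50985 = 1.37211
AR% = (RR − 1)/RR × 100 = (1.37211 − 1)/1.37211 × 100 = 27.1194%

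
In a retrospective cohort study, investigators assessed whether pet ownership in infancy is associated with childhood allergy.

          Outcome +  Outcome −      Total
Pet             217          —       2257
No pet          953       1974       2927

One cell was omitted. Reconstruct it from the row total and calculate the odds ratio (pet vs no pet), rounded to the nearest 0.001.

The missing cell is in the exposed row: 2257 − 217 = 2040.
So a = 217, b = 2040, c = 953, d = 1974.
OR = (a·d)/(b·c) = (217 × 1974) / (2040 × 953) = 428358 / 1944120 = 0.22034

0.220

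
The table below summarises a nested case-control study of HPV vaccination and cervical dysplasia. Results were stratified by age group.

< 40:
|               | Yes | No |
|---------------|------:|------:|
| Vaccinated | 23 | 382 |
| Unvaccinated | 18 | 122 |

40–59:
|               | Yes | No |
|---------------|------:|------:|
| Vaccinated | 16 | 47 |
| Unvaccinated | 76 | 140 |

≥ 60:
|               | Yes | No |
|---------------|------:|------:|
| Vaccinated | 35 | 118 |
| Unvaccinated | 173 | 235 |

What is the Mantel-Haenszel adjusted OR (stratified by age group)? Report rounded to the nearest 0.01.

OR_MH = Σ(aᵢdᵢ/nᵢ) / Σ(bᵢcᵢ/nᵢ), where nᵢ is the stratum total.
Stratum 1 (< 40): n = 545; a·d/n = 23·122/545 = 5.1486; b·c/n = 382·18/545 = 12.6165
Stratum 2 (40–59): n = 279; a·d/n = 16·140/279 = 8.0287; b·c/n = 47·76/279 = 12.8029
Stratum 3 (≥ 60): n = 561; a·d/n = 35·235/561 = 14.6613; b·c/n = 118·173/561 = 36.3886
OR_MH = (5.1486 + 8.0287 + 14.6613) / (12.6165 + 12.8029 + 36.3886) = 27.8386 / 61.8080 = 0.45040

0.45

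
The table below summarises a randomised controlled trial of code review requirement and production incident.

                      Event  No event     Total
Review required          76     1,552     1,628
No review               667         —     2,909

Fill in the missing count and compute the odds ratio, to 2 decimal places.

0.16

The missing cell is in the unexposed row: 2909 − 667 = 2242.
So a = 76, b = 1552, c = 667, d = 2242.
OR = (a·d)/(b·c) = (76 × 2242) / (1552 × 667) = 170392 / 1035184 = 0.16460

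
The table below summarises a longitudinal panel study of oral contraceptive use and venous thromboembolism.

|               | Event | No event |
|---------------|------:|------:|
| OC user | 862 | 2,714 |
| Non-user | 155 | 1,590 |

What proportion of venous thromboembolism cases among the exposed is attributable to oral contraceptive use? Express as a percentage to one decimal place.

63.2

Cells: a = 862, b = 2714, c = 155, d = 1590.
Risk in exposed = 862/3576 = 0.24105; risk in unexposed = 155/1745 = 0.08883.
RR = 0.24105/0.08883 = 2.71377
AR% = (RR − 1)/RR × 100 = (2.71377 − 1)/2.71377 × 100 = 63.1509%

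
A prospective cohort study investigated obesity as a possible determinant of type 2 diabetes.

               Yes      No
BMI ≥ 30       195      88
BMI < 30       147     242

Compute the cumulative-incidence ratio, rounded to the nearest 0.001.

1.823

Cells: a = 195, b = 88, c = 147, d = 242.
Risk in exposed = 195/283 = 0.68905; risk in unexposed = 147/389 = 0.37789.
RR = 0.68905 / 0.37789 = 1.82339
The risk among the exposed is 1.82 times that among the unexposed.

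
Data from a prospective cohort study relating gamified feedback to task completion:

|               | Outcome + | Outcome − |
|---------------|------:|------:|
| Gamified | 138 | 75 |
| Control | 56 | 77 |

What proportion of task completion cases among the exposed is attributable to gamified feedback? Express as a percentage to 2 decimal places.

35.01

Cells: a = 138, b = 75, c = 56, d = 77.
Risk in exposed = 138/213 = 0.64789; risk in unexposed = 56/133 = 0.42105.
RR = 0.64789/0.42105 = 1.53873
AR% = (RR − 1)/RR × 100 = (1.53873 − 1)/1.53873 × 100 = 35.0114%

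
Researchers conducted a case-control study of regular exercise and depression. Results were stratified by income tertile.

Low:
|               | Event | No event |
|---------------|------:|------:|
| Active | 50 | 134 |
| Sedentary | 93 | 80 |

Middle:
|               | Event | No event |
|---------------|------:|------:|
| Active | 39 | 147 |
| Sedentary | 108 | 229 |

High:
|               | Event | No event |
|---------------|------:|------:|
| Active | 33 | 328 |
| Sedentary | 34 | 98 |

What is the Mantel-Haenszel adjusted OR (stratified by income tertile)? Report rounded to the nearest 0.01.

0.40

OR_MH = Σ(aᵢdᵢ/nᵢ) / Σ(bᵢcᵢ/nᵢ), where nᵢ is the stratum total.
Stratum 1 (Low): n = 357; a·d/n = 50·80/357 = 11.2045; b·c/n = 134·93/357 = 34.9076
Stratum 2 (Middle): n = 523; a·d/n = 39·229/523 = 17.0765; b·c/n = 147·108/523 = 30.3556
Stratum 3 (High): n = 493; a·d/n = 33·98/493 = 6.5598; b·c/n = 328·34/493 = 22.6207
OR_MH = (11.2045 + 17.0765 + 6.5598) / (34.9076 + 30.3556 + 22.6207) = 34.8408 / 87.8839 = 0.39644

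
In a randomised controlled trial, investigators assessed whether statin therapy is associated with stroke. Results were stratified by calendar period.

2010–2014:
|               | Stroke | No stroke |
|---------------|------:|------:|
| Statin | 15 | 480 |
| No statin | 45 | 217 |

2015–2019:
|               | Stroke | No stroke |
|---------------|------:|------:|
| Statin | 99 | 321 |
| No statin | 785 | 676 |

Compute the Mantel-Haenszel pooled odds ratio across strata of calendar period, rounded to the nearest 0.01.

OR_MH = Σ(aᵢdᵢ/nᵢ) / Σ(bᵢcᵢ/nᵢ), where nᵢ is the stratum total.
Stratum 1 (2010–2014): n = 757; a·d/n = 15·217/757 = 4.2999; b·c/n = 480·45/757 = 28.5337
Stratum 2 (2015–2019): n = 1881; a·d/n = 99·676/1881 = 35.5789; b·c/n = 321·785/1881 = 133.9633
OR_MH = (4.2999 + 35.5789) / (28.5337 + 133.9633) = 39.8788 / 162.4970 = 0.24541

0.25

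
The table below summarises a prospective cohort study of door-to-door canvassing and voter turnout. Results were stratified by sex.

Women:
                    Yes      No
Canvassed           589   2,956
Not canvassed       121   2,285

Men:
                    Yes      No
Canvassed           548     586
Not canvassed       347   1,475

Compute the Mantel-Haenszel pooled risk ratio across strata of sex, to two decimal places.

2.81

RR_MH = Σ(aᵢ·n₀ᵢ/nᵢ) / Σ(cᵢ·n₁ᵢ/nᵢ), with n₁ᵢ = aᵢ+bᵢ (exposed), n₀ᵢ = cᵢ+dᵢ (unexposed), nᵢ = n₁ᵢ+n₀ᵢ.
Stratum 1 (Women): n₁ = 3545, n₀ = 2406, n = 5951; a·n₀/n = 589·2406/5951 = 238.1338; c·n₁/n = 121·3545/5951 = 72.0795
Stratum 2 (Men): n₁ = 1134, n₀ = 1822, n = 2956; a·n₀/n = 548·1822/2956 = 337.7727; c·n₁/n = 347·1134/2956 = 133.1184
RR_MH = (238.1338 + 337.7727) / (72.0795 + 133.1184) = 575.9064 / 205.1979 = 2.80659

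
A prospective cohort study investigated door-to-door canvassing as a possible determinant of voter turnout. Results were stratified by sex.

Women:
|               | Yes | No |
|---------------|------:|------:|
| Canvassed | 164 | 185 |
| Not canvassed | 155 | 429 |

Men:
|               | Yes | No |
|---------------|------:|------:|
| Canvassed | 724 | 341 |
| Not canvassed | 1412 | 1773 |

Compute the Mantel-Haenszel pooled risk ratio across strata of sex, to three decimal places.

1.567

RR_MH = Σ(aᵢ·n₀ᵢ/nᵢ) / Σ(cᵢ·n₁ᵢ/nᵢ), with n₁ᵢ = aᵢ+bᵢ (exposed), n₀ᵢ = cᵢ+dᵢ (unexposed), nᵢ = n₁ᵢ+n₀ᵢ.
Stratum 1 (Women): n₁ = 349, n₀ = 584, n = 933; a·n₀/n = 164·584/933 = 102.6538; c·n₁/n = 155·349/933 = 57.9796
Stratum 2 (Men): n₁ = 1065, n₀ = 3185, n = 4250; a·n₀/n = 724·3185/4250 = 542.5741; c·n₁/n = 1412·1065/4250 = 353.8306
RR_MH = (102.6538 + 542.5741) / (57.9796 + 353.8306) = 645.2279 / 411.8102 = 1.56681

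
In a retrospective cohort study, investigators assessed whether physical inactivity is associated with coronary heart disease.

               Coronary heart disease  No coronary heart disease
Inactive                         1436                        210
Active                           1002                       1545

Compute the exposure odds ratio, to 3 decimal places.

10.544

Cells: a = 1436, b = 210, c = 1002, d = 1545.
OR = (a·d)/(b·c) = (1436 × 1545) / (210 × 1002) = 2218620 / 210420 = 10.54377
The odds of coronary heart disease are about 10.54 times as high in the inactive group.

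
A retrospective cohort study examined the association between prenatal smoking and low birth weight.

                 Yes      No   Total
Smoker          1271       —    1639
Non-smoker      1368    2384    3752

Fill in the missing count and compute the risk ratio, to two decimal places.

2.13

The missing cell is in the exposed row: 1639 − 1271 = 368.
So a = 1271, b = 368, c = 1368, d = 2384.
RR = [a/(a+b)] / [c/(c+d)] = (1271/1639) / (1368/3752) = 0.77547/0.36461 = 2.12688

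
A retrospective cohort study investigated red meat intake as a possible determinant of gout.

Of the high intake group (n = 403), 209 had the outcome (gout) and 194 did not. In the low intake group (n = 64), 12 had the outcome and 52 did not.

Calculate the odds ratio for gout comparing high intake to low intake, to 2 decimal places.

From the description: a = 209, b = 194, c = 12, d = 52.
OR = (a·d)/(b·c) = (209 × 52) / (194 × 12) = 10868 / 2328 = 4.66838
The odds of gout are about 4.67 times as high in the high intake group.

4.67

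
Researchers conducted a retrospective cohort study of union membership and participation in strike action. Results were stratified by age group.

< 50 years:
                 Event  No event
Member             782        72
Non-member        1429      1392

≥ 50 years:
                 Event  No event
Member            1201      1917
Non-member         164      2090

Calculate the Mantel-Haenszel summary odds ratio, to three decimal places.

OR_MH = Σ(aᵢdᵢ/nᵢ) / Σ(bᵢcᵢ/nᵢ), where nᵢ is the stratum total.
Stratum 1 (< 50 years): n = 3675; a·d/n = 782·1392/3675 = 296.2024; b·c/n = 72·1429/3675 = 27.9967
Stratum 2 (≥ 50 years): n = 5372; a·d/n = 1201·2090/5372 = 467.2543; b·c/n = 1917·164/5372 = 58.5235
OR_MH = (296.2024 + 467.2543) / (27.9967 + 58.5235) = 763.4567 / 86.5202 = 8.82403

8.824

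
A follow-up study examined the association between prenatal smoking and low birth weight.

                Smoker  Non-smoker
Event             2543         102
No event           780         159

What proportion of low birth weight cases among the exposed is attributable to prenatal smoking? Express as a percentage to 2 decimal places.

48.93

Reading the table with exposure as columns: a = 2543 (Smoker, case), b = 780 (Smoker, non-case), c = 102 (Non-smoker, case), d = 159.
Risk in exposed = 2543/3323 = 0.76527; risk in unexposed = 102/261 = 0.39080.
RR = 0.76527/0.39080 = 1.95820
AR% = (RR − 1)/RR × 100 = (1.95820 − 1)/1.95820 × 100 = 48.9326%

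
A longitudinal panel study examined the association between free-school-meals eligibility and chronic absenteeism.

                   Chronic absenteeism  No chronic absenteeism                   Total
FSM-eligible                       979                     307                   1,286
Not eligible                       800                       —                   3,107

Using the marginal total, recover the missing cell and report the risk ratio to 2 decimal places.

The missing cell is in the unexposed row: 3107 − 800 = 2307.
So a = 979, b = 307, c = 800, d = 2307.
RR = [a/(a+b)] / [c/(c+d)] = (979/1286) / (800/3107) = 0.76128/0.25748 = 2.95660

2.96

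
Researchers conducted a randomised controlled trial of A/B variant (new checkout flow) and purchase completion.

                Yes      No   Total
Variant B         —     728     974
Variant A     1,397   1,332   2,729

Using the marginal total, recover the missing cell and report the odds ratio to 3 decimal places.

0.322

The missing cell is in the exposed row: 974 − 728 = 246.
So a = 246, b = 728, c = 1397, d = 1332.
OR = (a·d)/(b·c) = (246 × 1332) / (728 × 1397) = 327672 / 1017016 = 0.32219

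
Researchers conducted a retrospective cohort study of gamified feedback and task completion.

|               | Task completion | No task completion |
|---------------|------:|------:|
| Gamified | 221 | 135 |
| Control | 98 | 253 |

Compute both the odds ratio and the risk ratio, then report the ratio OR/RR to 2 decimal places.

Cells: a = 221, b = 135, c = 98, d = 253.
OR = (221·253)/(135·98) = 55913/13230 = 4.22623
Risk in exposed = 221/356 = 0.62079; risk in unexposed = 98/351 = 0.27920; RR = 2.22343
OR/RR = 4.22623 / 2.22343 = 1.90077
The outcome is not rare, so the OR lies further from 1 than the RR.

1.90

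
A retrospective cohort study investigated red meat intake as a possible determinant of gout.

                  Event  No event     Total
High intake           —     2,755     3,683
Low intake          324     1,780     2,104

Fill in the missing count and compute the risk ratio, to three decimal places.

1.636

The missing cell is in the exposed row: 3683 − 2755 = 928.
So a = 928, b = 2755, c = 324, d = 1780.
RR = [a/(a+b)] / [c/(c+d)] = (928/3683) / (324/2104) = 0.25197/0.15399 = 1.63624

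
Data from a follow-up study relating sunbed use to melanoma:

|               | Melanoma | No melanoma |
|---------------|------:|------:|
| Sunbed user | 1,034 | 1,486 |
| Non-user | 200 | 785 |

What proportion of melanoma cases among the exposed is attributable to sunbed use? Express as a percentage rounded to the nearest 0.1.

50.5

Cells: a = 1034, b = 1486, c = 200, d = 785.
Risk in exposed = 1034/2520 = 0.41032; risk in unexposed = 200/985 = 0.20305.
RR = 0.41032/0.20305 = 2.02081
AR% = (RR − 1)/RR × 100 = (2.02081 − 1)/2.02081 × 100 = 50.5150%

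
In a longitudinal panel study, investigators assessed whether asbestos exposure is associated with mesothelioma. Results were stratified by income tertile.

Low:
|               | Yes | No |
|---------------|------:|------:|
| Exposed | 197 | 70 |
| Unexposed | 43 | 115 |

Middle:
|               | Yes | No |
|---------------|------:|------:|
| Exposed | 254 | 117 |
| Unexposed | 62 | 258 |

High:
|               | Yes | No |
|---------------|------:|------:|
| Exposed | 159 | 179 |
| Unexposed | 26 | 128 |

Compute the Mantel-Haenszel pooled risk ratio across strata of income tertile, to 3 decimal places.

RR_MH = Σ(aᵢ·n₀ᵢ/nᵢ) / Σ(cᵢ·n₁ᵢ/nᵢ), with n₁ᵢ = aᵢ+bᵢ (exposed), n₀ᵢ = cᵢ+dᵢ (unexposed), nᵢ = n₁ᵢ+n₀ᵢ.
Stratum 1 (Low): n₁ = 267, n₀ = 158, n = 425; a·n₀/n = 197·158/425 = 73.2376; c·n₁/n = 43·267/425 = 27.0141
Stratum 2 (Middle): n₁ = 371, n₀ = 320, n = 691; a·n₀/n = 254·320/691 = 117.6266; c·n₁/n = 62·371/691 = 33.2880
Stratum 3 (High): n₁ = 338, n₀ = 154, n = 492; a·n₀/n = 159·154/492 = 49.7683; c·n₁/n = 26·338/492 = 17.8618
RR_MH = (73.2376 + 117.6266 + 49.7683) / (27.0141 + 33.2880 + 17.8618) = 240.6326 / 78.1639 = 3.07856

3.079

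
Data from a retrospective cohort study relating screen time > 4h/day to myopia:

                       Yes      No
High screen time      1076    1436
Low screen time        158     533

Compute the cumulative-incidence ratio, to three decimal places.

1.873

Cells: a = 1076, b = 1436, c = 158, d = 533.
Risk in exposed = 1076/2512 = 0.42834; risk in unexposed = 158/691 = 0.22865.
RR = 0.42834 / 0.22865 = 1.87333
The risk among the exposed is 1.87 times that among the unexposed.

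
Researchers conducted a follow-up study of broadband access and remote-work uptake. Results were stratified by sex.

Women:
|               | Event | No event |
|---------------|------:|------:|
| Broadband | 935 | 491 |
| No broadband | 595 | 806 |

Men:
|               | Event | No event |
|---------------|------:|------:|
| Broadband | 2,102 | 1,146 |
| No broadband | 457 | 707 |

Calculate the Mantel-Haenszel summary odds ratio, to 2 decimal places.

OR_MH = Σ(aᵢdᵢ/nᵢ) / Σ(bᵢcᵢ/nᵢ), where nᵢ is the stratum total.
Stratum 1 (Women): n = 2827; a·d/n = 935·806/2827 = 266.5759; b·c/n = 491·595/2827 = 103.3410
Stratum 2 (Men): n = 4412; a·d/n = 2102·707/4412 = 336.8345; b·c/n = 1146·457/4412 = 118.7040
OR_MH = (266.5759 + 336.8345) / (103.3410 + 118.7040) = 603.4104 / 222.0450 = 2.71751

2.72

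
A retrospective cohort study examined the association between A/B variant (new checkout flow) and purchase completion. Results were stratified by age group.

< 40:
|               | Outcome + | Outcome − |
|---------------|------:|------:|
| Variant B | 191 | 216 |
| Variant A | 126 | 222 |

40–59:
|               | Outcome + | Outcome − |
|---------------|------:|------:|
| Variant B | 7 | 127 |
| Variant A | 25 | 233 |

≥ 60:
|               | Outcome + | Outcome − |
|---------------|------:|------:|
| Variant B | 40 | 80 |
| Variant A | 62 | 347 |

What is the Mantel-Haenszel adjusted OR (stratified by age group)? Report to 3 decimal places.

OR_MH = Σ(aᵢdᵢ/nᵢ) / Σ(bᵢcᵢ/nᵢ), where nᵢ is the stratum total.
Stratum 1 (< 40): n = 755; a·d/n = 191·222/755 = 56.1616; b·c/n = 216·126/755 = 36.0477
Stratum 2 (40–59): n = 392; a·d/n = 7·233/392 = 4.1607; b·c/n = 127·25/392 = 8.0995
Stratum 3 (≥ 60): n = 529; a·d/n = 40·347/529 = 26.2382; b·c/n = 80·62/529 = 9.3762
OR_MH = (56.1616 + 4.1607 + 26.2382) / (36.0477 + 8.0995 + 9.3762) = 86.5605 / 53.5234 = 1.61725

1.617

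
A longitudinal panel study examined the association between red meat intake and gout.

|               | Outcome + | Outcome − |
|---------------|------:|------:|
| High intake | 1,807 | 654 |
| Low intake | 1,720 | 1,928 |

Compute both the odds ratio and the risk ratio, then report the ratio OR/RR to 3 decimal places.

1.989

Cells: a = 1807, b = 654, c = 1720, d = 1928.
OR = (1807·1928)/(654·1720) = 3483896/1124880 = 3.09713
Risk in exposed = 1807/2461 = 0.73425; risk in unexposed = 1720/3648 = 0.47149; RR = 1.55730
OR/RR = 3.09713 / 1.55730 = 1.98878
The outcome is not rare, so the OR lies further from 1 than the RR.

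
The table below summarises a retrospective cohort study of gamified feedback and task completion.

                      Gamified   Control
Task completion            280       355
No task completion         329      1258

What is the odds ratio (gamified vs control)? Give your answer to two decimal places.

Reading the table with exposure as columns: a = 280 (Gamified, case), b = 329 (Gamified, non-case), c = 355 (Control, case), d = 1258.
OR = (a·d)/(b·c) = (280 × 1258) / (329 × 355) = 352240 / 116795 = 3.01588
The odds of task completion are about 3.02 times as high in the gamified group.

3.02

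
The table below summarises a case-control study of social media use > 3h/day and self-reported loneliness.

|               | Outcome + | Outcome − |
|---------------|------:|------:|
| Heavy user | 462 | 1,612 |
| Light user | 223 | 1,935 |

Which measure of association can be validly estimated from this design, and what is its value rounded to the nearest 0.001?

Cells: a = 462, b = 1612, c = 223, d = 1935.
This is a case-control study: participants were sampled on outcome status, so risks in the source population cannot be estimated directly — relative risk is not valid here. The odds ratio is the appropriate measure.
OR = (a·d)/(b·c) = (462 × 1935) / (1612 × 223) = 893970 / 359476 = 2.48687

2.487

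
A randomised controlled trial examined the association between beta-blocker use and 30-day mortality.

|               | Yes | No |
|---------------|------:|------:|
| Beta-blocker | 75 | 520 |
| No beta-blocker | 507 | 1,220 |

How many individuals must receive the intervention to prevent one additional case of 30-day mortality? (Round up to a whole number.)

6

Risk in treated group = 75/595 = 0.12605; risk in control = 507/1727 = 0.29357.
Absolute risk reduction = 0.29357 − 0.12605 = 0.16752
NNT = 1 / ARR = 1 / 0.16752 = 5.969 → round up → 6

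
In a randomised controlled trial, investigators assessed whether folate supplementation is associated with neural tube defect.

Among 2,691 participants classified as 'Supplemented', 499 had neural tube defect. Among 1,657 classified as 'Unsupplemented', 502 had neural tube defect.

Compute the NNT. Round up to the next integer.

9

Risk in treated group = 499/2691 = 0.18543; risk in control = 502/1657 = 0.30296.
Absolute risk reduction = 0.30296 − 0.18543 = 0.11752
NNT = 1 / ARR = 1 / 0.11752 = 8.509 → round up → 9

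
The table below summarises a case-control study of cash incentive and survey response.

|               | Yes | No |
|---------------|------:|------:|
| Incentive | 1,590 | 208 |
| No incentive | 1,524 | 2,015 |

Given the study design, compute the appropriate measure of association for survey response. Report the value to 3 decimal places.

Cells: a = 1590, b = 208, c = 1524, d = 2015.
This is a case-control study: participants were sampled on outcome status, so risks in the source population cannot be estimated directly — relative risk is not valid here. The odds ratio is the appropriate measure.
OR = (a·d)/(b·c) = (1590 × 2015) / (208 × 1524) = 3203850 / 316992 = 10.10704

10.107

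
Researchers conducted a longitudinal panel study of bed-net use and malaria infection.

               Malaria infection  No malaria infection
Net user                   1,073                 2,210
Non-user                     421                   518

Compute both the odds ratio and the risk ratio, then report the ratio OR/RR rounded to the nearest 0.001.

Cells: a = 1073, b = 2210, c = 421, d = 518.
OR = (1073·518)/(2210·421) = 555814/930410 = 0.59739
Risk in exposed = 1073/3283 = 0.32684; risk in unexposed = 421/939 = 0.44835; RR = 0.72897
OR/RR = 0.59739 / 0.72897 = 0.81949
The outcome is not rare, so the OR lies further from 1 than the RR.

0.819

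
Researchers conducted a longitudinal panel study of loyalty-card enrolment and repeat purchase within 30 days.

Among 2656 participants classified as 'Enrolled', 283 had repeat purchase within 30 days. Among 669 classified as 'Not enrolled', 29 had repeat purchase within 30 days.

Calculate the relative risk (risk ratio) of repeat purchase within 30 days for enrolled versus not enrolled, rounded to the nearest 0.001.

2.458

From the description: a = 283, b = 2373, c = 29, d = 640.
Risk in exposed = 283/2656 = 0.10655; risk in unexposed = 29/669 = 0.04335.
RR = 0.10655 / 0.04335 = 2.45803
The risk among the exposed is 2.46 times that among the unexposed.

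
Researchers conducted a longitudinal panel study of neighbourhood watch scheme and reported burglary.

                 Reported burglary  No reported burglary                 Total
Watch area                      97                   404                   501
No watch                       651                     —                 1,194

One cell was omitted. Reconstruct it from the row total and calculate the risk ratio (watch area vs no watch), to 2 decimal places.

The missing cell is in the unexposed row: 1194 − 651 = 543.
So a = 97, b = 404, c = 651, d = 543.
RR = [a/(a+b)] / [c/(c+d)] = (97/501) / (651/1194) = 0.19361/0.54523 = 0.35511

0.36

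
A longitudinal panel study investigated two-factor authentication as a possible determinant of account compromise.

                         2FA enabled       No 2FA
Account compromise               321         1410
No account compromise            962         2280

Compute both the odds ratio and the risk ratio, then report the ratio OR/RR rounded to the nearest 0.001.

Reading the table with exposure as columns: a = 321 (2FA enabled, case), b = 962 (2FA enabled, non-case), c = 1410 (No 2FA, case), d = 2280.
OR = (321·2280)/(962·1410) = 731880/1356420 = 0.53957
Risk in exposed = 321/1283 = 0.25019; risk in unexposed = 1410/3690 = 0.38211; RR = 0.65477
OR/RR = 0.53957 / 0.65477 = 0.82406
The outcome is not rare, so the OR lies further from 1 than the RR.

0.824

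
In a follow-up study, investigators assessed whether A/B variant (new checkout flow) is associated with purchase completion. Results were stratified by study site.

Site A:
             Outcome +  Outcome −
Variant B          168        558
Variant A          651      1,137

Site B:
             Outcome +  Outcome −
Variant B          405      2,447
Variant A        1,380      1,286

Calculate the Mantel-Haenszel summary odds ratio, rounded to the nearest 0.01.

0.23

OR_MH = Σ(aᵢdᵢ/nᵢ) / Σ(bᵢcᵢ/nᵢ), where nᵢ is the stratum total.
Stratum 1 (Site A): n = 2514; a·d/n = 168·1137/2514 = 75.9809; b·c/n = 558·651/2514 = 144.4940
Stratum 2 (Site B): n = 5518; a·d/n = 405·1286/5518 = 94.3875; b·c/n = 2447·1380/5518 = 611.9717
OR_MH = (75.9809 + 94.3875) / (144.4940 + 611.9717) = 170.3684 / 756.4658 = 0.22522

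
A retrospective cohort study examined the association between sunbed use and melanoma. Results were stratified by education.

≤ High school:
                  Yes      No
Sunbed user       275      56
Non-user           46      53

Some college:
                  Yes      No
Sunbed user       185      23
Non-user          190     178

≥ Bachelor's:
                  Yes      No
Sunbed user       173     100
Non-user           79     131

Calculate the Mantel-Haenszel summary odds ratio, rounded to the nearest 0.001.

OR_MH = Σ(aᵢdᵢ/nᵢ) / Σ(bᵢcᵢ/nᵢ), where nᵢ is the stratum total.
Stratum 1 (≤ High school): n = 430; a·d/n = 275·53/430 = 33.8953; b·c/n = 56·46/430 = 5.9907
Stratum 2 (Some college): n = 576; a·d/n = 185·178/576 = 57.1701; b·c/n = 23·190/576 = 7.5868
Stratum 3 (≥ Bachelor's): n = 483; a·d/n = 173·131/483 = 46.9213; b·c/n = 100·79/483 = 16.3561
OR_MH = (33.8953 + 57.1701 + 46.9213) / (5.9907 + 7.5868 + 16.3561) = 137.9868 / 29.9336 = 4.60976

4.610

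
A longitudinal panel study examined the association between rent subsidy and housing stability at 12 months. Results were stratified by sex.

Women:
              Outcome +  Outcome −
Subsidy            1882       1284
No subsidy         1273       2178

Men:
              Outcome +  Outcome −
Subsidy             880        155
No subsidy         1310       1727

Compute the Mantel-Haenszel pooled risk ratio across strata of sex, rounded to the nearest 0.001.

RR_MH = Σ(aᵢ·n₀ᵢ/nᵢ) / Σ(cᵢ·n₁ᵢ/nᵢ), with n₁ᵢ = aᵢ+bᵢ (exposed), n₀ᵢ = cᵢ+dᵢ (unexposed), nᵢ = n₁ᵢ+n₀ᵢ.
Stratum 1 (Women): n₁ = 3166, n₀ = 3451, n = 6617; a·n₀/n = 1882·3451/6617 = 981.5297; c·n₁/n = 1273·3166/6617 = 609.0854
Stratum 2 (Men): n₁ = 1035, n₀ = 3037, n = 4072; a·n₀/n = 880·3037/4072 = 656.3261; c·n₁/n = 1310·1035/4072 = 332.9691
RR_MH = (981.5297 + 656.3261) / (609.0854 + 332.9691) = 1637.8558 / 942.0544 = 1.73860

1.739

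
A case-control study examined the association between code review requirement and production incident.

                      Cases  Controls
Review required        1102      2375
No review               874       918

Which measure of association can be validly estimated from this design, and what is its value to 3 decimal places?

Cells: a = 1102, b = 2375, c = 874, d = 918.
This is a case-control study: participants were sampled on outcome status, so risks in the source population cannot be estimated directly — relative risk is not valid here. The odds ratio is the appropriate measure.
OR = (a·d)/(b·c) = (1102 × 918) / (2375 × 874) = 1011636 / 2075750 = 0.48736

0.487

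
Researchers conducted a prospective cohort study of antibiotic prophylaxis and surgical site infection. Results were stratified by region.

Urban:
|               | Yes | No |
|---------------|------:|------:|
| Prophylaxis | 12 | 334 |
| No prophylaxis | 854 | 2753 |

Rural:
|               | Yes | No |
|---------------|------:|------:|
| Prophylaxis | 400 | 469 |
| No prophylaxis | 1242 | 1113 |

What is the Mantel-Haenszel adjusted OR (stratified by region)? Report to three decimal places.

OR_MH = Σ(aᵢdᵢ/nᵢ) / Σ(bᵢcᵢ/nᵢ), where nᵢ is the stratum total.
Stratum 1 (Urban): n = 3953; a·d/n = 12·2753/3953 = 8.3572; b·c/n = 334·854/3953 = 72.1568
Stratum 2 (Rural): n = 3224; a·d/n = 400·1113/3224 = 138.0893; b·c/n = 469·1242/3224 = 180.6756
OR_MH = (8.3572 + 138.0893) / (72.1568 + 180.6756) = 146.4465 / 252.8324 = 0.57922

0.579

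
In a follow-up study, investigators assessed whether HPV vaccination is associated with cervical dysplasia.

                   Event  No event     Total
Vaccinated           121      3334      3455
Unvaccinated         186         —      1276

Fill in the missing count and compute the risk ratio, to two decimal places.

0.24

The missing cell is in the unexposed row: 1276 − 186 = 1090.
So a = 121, b = 3334, c = 186, d = 1090.
RR = [a/(a+b)] / [c/(c+d)] = (121/3455) / (186/1276) = 0.03502/0.14577 = 0.24026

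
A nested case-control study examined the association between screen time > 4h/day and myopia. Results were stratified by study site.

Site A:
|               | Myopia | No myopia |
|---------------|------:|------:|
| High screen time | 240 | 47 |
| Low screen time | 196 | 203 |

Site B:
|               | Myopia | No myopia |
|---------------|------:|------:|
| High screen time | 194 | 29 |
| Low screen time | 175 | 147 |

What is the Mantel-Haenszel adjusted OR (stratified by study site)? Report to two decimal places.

5.42

OR_MH = Σ(aᵢdᵢ/nᵢ) / Σ(bᵢcᵢ/nᵢ), where nᵢ is the stratum total.
Stratum 1 (Site A): n = 686; a·d/n = 240·203/686 = 71.0204; b·c/n = 47·196/686 = 13.4286
Stratum 2 (Site B): n = 545; a·d/n = 194·147/545 = 52.3266; b·c/n = 29·175/545 = 9.3119
OR_MH = (71.0204 + 52.3266) / (13.4286 + 9.3119) = 123.3470 / 22.7405 = 5.42411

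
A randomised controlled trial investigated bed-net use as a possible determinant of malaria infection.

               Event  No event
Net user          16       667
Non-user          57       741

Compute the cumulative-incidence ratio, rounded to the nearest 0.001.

Cells: a = 16, b = 667, c = 57, d = 741.
Risk in exposed = 16/683 = 0.02343; risk in unexposed = 57/798 = 0.07143.
RR = 0.02343 / 0.07143 = 0.32796
The risk is 67% lower among the exposed than among the unexposed.

0.328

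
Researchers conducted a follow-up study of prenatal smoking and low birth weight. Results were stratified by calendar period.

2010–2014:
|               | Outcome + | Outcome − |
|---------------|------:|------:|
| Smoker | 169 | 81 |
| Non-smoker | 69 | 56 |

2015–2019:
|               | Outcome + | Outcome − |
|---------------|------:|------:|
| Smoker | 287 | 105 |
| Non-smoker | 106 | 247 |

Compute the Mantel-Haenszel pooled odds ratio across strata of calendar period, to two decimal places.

OR_MH = Σ(aᵢdᵢ/nᵢ) / Σ(bᵢcᵢ/nᵢ), where nᵢ is the stratum total.
Stratum 1 (2010–2014): n = 375; a·d/n = 169·56/375 = 25.2373; b·c/n = 81·69/375 = 14.9040
Stratum 2 (2015–2019): n = 745; a·d/n = 287·247/745 = 95.1530; b·c/n = 105·106/745 = 14.9396
OR_MH = (25.2373 + 95.1530) / (14.9040 + 14.9396) = 120.3904 / 29.8436 = 4.03404

4.03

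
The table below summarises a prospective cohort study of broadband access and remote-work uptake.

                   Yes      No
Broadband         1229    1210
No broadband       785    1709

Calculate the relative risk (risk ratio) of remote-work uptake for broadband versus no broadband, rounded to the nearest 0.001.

1.601

Cells: a = 1229, b = 1210, c = 785, d = 1709.
Risk in exposed = 1229/2439 = 0.50390; risk in unexposed = 785/2494 = 0.31476.
RR = 0.50390 / 0.31476 = 1.60091
The risk among the exposed is 1.60 times that among the unexposed.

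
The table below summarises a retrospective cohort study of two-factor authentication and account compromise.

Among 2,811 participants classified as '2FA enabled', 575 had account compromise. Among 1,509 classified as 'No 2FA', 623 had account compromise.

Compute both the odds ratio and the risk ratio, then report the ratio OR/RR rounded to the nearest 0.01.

From the description: a = 575, b = 2236, c = 623, d = 886.
OR = (575·886)/(2236·623) = 509450/1393028 = 0.36571
Risk in exposed = 575/2811 = 0.20455; risk in unexposed = 623/1509 = 0.41286; RR = 0.49546
OR/RR = 0.36571 / 0.49546 = 0.73813
The outcome is not rare, so the OR lies further from 1 than the RR.

0.74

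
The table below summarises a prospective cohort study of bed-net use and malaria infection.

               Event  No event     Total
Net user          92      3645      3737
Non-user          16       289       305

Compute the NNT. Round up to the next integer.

36

Risk in treated group = 92/3737 = 0.02462; risk in control = 16/305 = 0.05246.
Absolute risk reduction = 0.05246 − 0.02462 = 0.02784
NNT = 1 / ARR = 1 / 0.02784 = 35.919 → round up → 36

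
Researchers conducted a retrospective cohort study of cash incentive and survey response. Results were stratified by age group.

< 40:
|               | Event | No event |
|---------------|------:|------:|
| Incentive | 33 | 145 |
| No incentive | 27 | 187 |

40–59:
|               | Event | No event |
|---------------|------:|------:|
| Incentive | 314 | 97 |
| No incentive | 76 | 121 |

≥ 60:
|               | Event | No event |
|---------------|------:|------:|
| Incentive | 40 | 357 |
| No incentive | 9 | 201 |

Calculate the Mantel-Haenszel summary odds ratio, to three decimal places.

OR_MH = Σ(aᵢdᵢ/nᵢ) / Σ(bᵢcᵢ/nᵢ), where nᵢ is the stratum total.
Stratum 1 (< 40): n = 392; a·d/n = 33·187/392 = 15.7423; b·c/n = 145·27/392 = 9.9872
Stratum 2 (40–59): n = 608; a·d/n = 314·121/608 = 62.4901; b·c/n = 97·76/608 = 12.1250
Stratum 3 (≥ 60): n = 607; a·d/n = 40·201/607 = 13.2455; b·c/n = 357·9/607 = 5.2932
OR_MH = (15.7423 + 62.4901 + 13.2455) / (9.9872 + 12.1250 + 5.2932) = 91.4779 / 27.4055 = 3.33794

3.338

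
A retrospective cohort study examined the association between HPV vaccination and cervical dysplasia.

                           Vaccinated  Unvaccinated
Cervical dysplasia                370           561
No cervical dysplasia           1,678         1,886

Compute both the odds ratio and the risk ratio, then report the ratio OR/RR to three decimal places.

0.941

Reading the table with exposure as columns: a = 370 (Vaccinated, case), b = 1678 (Vaccinated, non-case), c = 561 (Unvaccinated, case), d = 1886.
OR = (370·1886)/(1678·561) = 697820/941358 = 0.74129
Risk in exposed = 370/2048 = 0.18066; risk in unexposed = 561/2447 = 0.22926; RR = 0.78803
OR/RR = 0.74129 / 0.78803 = 0.94069
The outcome is not rare, so the OR lies further from 1 than the RR.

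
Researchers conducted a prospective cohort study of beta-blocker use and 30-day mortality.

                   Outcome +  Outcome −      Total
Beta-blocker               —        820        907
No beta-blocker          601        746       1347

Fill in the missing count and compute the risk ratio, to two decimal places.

0.21

The missing cell is in the exposed row: 907 − 820 = 87.
So a = 87, b = 820, c = 601, d = 746.
RR = [a/(a+b)] / [c/(c+d)] = (87/907) / (601/1347) = 0.09592/0.44618 = 0.21498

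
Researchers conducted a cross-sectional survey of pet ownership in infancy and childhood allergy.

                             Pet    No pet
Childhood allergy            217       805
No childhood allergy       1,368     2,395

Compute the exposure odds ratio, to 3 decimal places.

Reading the table with exposure as columns: a = 217 (Pet, case), b = 1368 (Pet, non-case), c = 805 (No pet, case), d = 2395.
OR = (a·d)/(b·c) = (217 × 2395) / (1368 × 805) = 519715 / 1101240 = 0.47194
Exposure is associated with lower odds of childhood allergy (OR = 0.47 < 1).

0.472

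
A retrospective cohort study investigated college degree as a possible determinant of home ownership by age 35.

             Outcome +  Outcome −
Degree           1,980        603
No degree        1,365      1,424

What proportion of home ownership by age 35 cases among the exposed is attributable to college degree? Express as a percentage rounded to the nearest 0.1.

36.2

Cells: a = 1980, b = 603, c = 1365, d = 1424.
Risk in exposed = 1980/2583 = 0.76655; risk in unexposed = 1365/2789 = 0.48942.
RR = 0.76655/0.48942 = 1.56623
AR% = (RR − 1)/RR × 100 = (1.56623 − 1)/1.56623 × 100 = 36.1526%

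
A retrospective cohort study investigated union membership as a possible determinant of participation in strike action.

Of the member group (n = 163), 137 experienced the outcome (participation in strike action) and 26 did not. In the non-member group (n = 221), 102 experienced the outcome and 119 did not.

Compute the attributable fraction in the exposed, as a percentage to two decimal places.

45.09

From the description: a = 137, b = 26, c = 102, d = 119.
Risk in exposed = 137/163 = 0.84049; risk in unexposed = 102/221 = 0.46154.
RR = 0.84049/0.46154 = 1.82106
AR% = (RR − 1)/RR × 100 = (1.82106 − 1)/1.82106 × 100 = 45.0870%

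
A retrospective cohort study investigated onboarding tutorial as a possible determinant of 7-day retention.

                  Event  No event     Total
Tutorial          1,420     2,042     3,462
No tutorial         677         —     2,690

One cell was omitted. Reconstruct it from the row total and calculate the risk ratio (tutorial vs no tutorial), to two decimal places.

1.63

The missing cell is in the unexposed row: 2690 − 677 = 2013.
So a = 1420, b = 2042, c = 677, d = 2013.
RR = [a/(a+b)] / [c/(c+d)] = (1420/3462) / (677/2690) = 0.41017/0.25167 = 1.62976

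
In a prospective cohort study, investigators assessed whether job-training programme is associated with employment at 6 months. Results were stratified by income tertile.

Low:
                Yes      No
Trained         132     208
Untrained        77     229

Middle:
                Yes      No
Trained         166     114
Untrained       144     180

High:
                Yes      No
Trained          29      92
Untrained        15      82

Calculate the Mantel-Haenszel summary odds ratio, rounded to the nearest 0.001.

1.838

OR_MH = Σ(aᵢdᵢ/nᵢ) / Σ(bᵢcᵢ/nᵢ), where nᵢ is the stratum total.
Stratum 1 (Low): n = 646; a·d/n = 132·229/646 = 46.7926; b·c/n = 208·77/646 = 24.7926
Stratum 2 (Middle): n = 604; a·d/n = 166·180/604 = 49.4702; b·c/n = 114·144/604 = 27.1788
Stratum 3 (High): n = 218; a·d/n = 29·82/218 = 10.9083; b·c/n = 92·15/218 = 6.3303
OR_MH = (46.7926 + 49.4702 + 10.9083) / (24.7926 + 27.1788 + 6.3303) = 107.1710 / 58.3017 = 1.83822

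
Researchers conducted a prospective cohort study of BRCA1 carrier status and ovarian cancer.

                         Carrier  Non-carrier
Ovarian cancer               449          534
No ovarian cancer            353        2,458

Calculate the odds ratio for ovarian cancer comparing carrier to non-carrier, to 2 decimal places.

Reading the table with exposure as columns: a = 449 (Carrier, case), b = 353 (Carrier, non-case), c = 534 (Non-carrier, case), d = 2458.
OR = (a·d)/(b·c) = (449 × 2458) / (353 × 534) = 1103642 / 188502 = 5.85480
The odds of ovarian cancer are about 5.85 times as high in the carrier group.

5.85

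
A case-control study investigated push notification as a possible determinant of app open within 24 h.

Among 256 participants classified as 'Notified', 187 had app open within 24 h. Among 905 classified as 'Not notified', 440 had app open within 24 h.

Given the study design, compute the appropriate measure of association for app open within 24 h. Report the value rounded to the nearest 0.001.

2.864

From the description: a = 187, b = 69, c = 440, d = 465.
This is a case-control study: participants were sampled on outcome status, so risks in the source population cannot be estimated directly — relative risk is not valid here. The odds ratio is the appropriate measure.
OR = (a·d)/(b·c) = (187 × 465) / (69 × 440) = 86955 / 30360 = 2.86413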